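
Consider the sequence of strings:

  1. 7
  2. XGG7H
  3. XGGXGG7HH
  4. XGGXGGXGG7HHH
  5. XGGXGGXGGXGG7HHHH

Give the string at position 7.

s(k+1) = XGG·s(k)·H, so each term gains XGG as a prefix and H as a suffix.
From XGGXGGXGGXGG7HHHH, 2 further steps: XGGXGGXGGXGG7HHHH → XGGXGGXGGXGGXGG7HHHHH → (answer).

XGGXGGXGGXGGXGGXGG7HHHHHH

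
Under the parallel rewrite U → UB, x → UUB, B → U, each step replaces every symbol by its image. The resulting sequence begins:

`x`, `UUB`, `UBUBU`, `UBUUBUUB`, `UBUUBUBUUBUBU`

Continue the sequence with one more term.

UBUUBUBUUBUUBUBUUBUUB

Applying the rule to each of the 13 symbols of UBUUBUBUUBUBU gives the pieces UB U UB UB U UB U UB UB U UB U UB, which concatenate to the answer.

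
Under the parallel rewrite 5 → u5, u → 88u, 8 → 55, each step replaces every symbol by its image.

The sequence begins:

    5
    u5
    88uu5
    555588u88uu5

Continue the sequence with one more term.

Rewriting each symbol of 555588u88uu5: 5→u5, 5→u5, 5→u5, 5→u5, 8→55, 8→55, u→88u, 8→55, 8→55, u→88u, u→88u, 5→u5, which concatenates to u5 u5 u5 u5 55 55 88u 55 55 88u 88u u5.

u5u5u5u5555588u555588u88uu5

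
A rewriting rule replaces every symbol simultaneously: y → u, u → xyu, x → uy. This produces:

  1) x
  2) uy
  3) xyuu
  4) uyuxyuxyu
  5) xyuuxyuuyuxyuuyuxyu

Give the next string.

φ(xyuuxyuuyuxyuuyuxyu) expands symbol-by-symbol to uy u xyu xyu uy u xyu xyu u xyu uy u xyu xyu u xyu uy u xyu; joining the 19 pieces gives the next term.

uyuxyuxyuuyuxyuxyuuxyuuyuxyuxyuuxyuuyuxyu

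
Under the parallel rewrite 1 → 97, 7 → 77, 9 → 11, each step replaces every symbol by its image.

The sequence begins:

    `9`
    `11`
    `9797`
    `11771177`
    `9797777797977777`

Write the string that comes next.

11771177777777771177117777777777

Replace each of the 16 characters of 9797777797977777 in place — 11 77 11 77 77 77 77 77 11 77 11 77 77 77 77 77 — and concatenate.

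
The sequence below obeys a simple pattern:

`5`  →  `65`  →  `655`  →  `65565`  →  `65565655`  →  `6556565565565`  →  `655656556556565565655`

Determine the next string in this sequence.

6556565565565655656556556565565565

Each term (from the third on) is the previous term followed by the one before it: term 3 = 65·5 = 655.
The next term joins 655656556556565565655 and 6556565565565.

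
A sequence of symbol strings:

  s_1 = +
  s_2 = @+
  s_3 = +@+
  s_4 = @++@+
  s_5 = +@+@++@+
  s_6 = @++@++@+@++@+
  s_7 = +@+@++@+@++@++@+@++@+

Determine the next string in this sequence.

From term 3 onward, concatenate the second-to-last term with the last: +·@+ = +@+, @+·+@+ = @++@+, …
The next term joins @++@++@+@++@+ and +@+@++@+@++@++@+@++@+.

@++@++@+@++@++@+@++@+@++@++@+@++@+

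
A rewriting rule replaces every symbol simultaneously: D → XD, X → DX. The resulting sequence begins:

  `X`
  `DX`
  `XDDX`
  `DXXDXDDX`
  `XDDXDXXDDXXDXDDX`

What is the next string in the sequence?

Applying the rule to each of the 16 symbols of XDDXDXXDDXXDXDDX gives the pieces DX XD XD DX XD DX DX XD XD DX DX XD DX XD XD DX, which concatenate to the answer.

DXXDXDDXXDDXDXXDXDDXDXXDDXXDXDDX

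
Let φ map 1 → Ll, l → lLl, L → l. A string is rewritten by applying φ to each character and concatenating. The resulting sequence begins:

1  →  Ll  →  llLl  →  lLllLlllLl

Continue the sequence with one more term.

lLlllLllLlllLllLllLlllLl

Rewriting each symbol of lLllLlllLl: l→lLl, L→l, l→lLl, l→lLl, L→l, l→lLl, l→lLl, l→lLl, L→l, l→lLl, which concatenates to lLl l lLl lLl l lLl lLl lLl l lLl.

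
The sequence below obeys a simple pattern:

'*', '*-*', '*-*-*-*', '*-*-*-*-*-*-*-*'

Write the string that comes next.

Each string is two copies of the previous one joined by '-'.
Doubling *-*-*-*-*-*-*-* with '-' between the halves:

*-*-*-*-*-*-*-*-*-*-*-*-*-*-*-*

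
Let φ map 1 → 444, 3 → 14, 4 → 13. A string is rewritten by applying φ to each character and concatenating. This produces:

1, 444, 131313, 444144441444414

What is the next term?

131313444131313134441313131344413

Replace each of the 15 characters of 444144441444414 in place — 13 13 13 444 13 13 13 13 444 13 13 13 13 444 13 — and concatenate.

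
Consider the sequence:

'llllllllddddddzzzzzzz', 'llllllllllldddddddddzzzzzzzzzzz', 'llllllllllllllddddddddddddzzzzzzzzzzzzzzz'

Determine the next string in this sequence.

Term n consists of 3n+2 l's, followed by 3n d's, followed by 4n-1 z's, where the shown terms are n = 2, 3, 4.
For the next term, n = 5, so the run lengths are 17, 15, 19.

llllllllllllllllldddddddddddddddzzzzzzzzzzzzzzzzzzz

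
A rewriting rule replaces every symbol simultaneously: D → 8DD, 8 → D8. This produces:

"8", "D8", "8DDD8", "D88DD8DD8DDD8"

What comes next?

φ(D88DD8DD8DDD8) expands symbol-by-symbol to 8DD D8 D8 8DD 8DD D8 8DD 8DD D8 8DD 8DD 8DD D8; joining the 13 pieces gives the next term.

8DDD8D88DD8DDD88DD8DDD88DD8DD8DDD8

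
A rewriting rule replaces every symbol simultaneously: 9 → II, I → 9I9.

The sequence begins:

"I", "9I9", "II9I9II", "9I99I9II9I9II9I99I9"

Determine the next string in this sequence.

Rewriting the 19 symbols of 9I99I9II9I9II9I99I9 one by one yields II 9I9 II II 9I9 II 9I9 9I9 II 9I9 II 9I9 9I9 II 9I9 II II 9I9 II; concatenated:

II9I9IIII9I9II9I99I9II9I9II9I99I9II9I9IIII9I9II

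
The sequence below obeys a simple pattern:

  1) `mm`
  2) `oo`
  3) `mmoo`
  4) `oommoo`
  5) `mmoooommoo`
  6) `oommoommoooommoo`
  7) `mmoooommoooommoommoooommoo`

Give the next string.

oommoommoooommoommoooommoooommoommoooommoo

From term 3 onward, concatenate the second-to-last term with the last: mm·oo = mmoo, oo·mmoo = oommoo, …
Continuing: oommoommoooommoo · mmoooommoooommoommoooommoo gives term 8.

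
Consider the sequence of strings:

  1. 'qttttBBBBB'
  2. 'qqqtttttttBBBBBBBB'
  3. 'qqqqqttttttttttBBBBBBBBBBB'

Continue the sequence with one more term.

qqqqqqqtttttttttttttBBBBBBBBBBBBBB

Reading off run lengths: q runs 1, 3, 5; t runs 4, 7, 10; B runs 5, 8, 11 — each is linear in n (n = 1, 2, …).
Setting n = 4 gives 7, 13, 14 characters in each block.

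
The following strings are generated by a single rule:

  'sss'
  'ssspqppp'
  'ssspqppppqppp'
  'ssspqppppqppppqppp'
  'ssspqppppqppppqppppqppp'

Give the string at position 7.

ssspqppppqppppqppppqppppqppppqppp

Every step adds pqppp to the end: s(k+1) = s(k)·pqppp.
From ssspqppppqppppqppppqppp, 2 further steps: ssspqppppqppppqppppqppp → ssspqppppqppppqppppqppppqppp → (answer).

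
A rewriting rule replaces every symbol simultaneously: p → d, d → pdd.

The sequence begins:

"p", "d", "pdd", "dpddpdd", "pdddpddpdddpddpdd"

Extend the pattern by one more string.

Applying the rule to each of the 17 symbols of pdddpddpdddpddpdd gives the pieces d pdd pdd pdd d pdd pdd d pdd pdd pdd d pdd pdd d pdd pdd, which concatenate to the answer.

dpddpddpdddpddpdddpddpddpdddpddpdddpddpdd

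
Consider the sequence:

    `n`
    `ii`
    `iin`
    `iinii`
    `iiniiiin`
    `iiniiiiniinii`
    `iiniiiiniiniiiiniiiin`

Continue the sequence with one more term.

From term 3 onward, concatenate the last term with the second-to-last: ii·n = iin, iin·ii = iinii, …
The next term joins iiniiiiniiniiiiniiiin and iiniiiiniinii.

iiniiiiniiniiiiniiiiniiniiiiniinii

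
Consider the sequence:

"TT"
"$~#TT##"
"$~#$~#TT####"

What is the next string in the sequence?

Each term wraps the previous one in $~# on the left and ## on the right.
So the next term is $~#·$~#$~#TT####·##.

$~#$~#$~#TT######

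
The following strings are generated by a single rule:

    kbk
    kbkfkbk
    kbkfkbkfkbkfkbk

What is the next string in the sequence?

Every step duplicates the string with 'f' between the halves.
One more doubling of kbkfkbkfkbkfkbk gives the answer.

kbkfkbkfkbkfkbkfkbkfkbkfkbkfkbk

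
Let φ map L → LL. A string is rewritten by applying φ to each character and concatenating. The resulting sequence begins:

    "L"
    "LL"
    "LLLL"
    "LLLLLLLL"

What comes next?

LLLLLLLLLLLLLLLL

Expanding LLLLLLLL: L→LL, L→LL, L→LL, L→LL, L→LL, L→LL, L→LL, L→LL. Concatenated: LL LL LL LL LL LL LL LL.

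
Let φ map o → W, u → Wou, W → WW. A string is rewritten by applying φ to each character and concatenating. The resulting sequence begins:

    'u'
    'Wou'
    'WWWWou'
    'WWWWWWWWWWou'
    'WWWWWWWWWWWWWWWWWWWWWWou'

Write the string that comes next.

WWWWWWWWWWWWWWWWWWWWWWWWWWWWWWWWWWWWWWWWWWWWWWou

φ(WWWWWWWWWWWWWWWWWWWWWWou) expands symbol-by-symbol to WW WW WW WW WW WW WW WW WW WW WW WW WW WW WW WW WW WW WW WW WW WW W Wou; joining the 24 pieces gives the next term.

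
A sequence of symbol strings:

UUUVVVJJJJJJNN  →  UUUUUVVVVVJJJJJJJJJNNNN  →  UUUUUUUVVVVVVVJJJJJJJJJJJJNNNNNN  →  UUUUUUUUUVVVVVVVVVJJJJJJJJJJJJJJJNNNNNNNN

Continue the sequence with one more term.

UUUUUUUUUUUVVVVVVVVVVVJJJJJJJJJJJJJJJJJJNNNNNNNNNN

Reading off run lengths: U runs 3, 5, 7, 9; V runs 3, 5, 7, 9; J runs 6, 9, 12, 15; N runs 2, 4, 6, 8 — each is linear in n (n = 1, 2, …).
At n = 5 the blocks have lengths 11, 11, 18, 10.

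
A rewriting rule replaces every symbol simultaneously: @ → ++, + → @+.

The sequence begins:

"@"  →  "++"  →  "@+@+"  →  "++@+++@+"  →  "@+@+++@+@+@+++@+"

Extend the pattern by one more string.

φ(@+@+++@+@+@+++@+) expands symbol-by-symbol to ++ @+ ++ @+ @+ @+ ++ @+ ++ @+ ++ @+ @+ @+ ++ @+; joining the 16 pieces gives the next term.

++@+++@+@+@+++@+++@+++@+@+@+++@+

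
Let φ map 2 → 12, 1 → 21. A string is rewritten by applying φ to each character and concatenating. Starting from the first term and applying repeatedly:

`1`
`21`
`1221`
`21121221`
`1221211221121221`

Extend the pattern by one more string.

φ(1221211221121221) expands symbol-by-symbol to 21 12 12 21 12 21 21 12 12 21 21 12 21 12 12 21; joining the 16 pieces gives the next term.

21121221122121121221211221121221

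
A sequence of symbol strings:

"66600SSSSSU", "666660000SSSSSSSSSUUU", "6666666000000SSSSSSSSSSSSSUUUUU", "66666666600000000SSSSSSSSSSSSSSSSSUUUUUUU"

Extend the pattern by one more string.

The n-th term is 2n+1 6's then 2n 0's then 4n+1 S's then 2n-1 U's (n = 1, 2, …).
Setting n = 5 gives 11, 10, 21, 9 characters in each block.

666666666660000000000SSSSSSSSSSSSSSSSSSSSSUUUUUUUUU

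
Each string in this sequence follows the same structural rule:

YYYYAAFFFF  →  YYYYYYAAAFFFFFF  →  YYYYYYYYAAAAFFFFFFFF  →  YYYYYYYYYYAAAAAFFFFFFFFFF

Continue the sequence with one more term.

YYYYYYYYYYYYAAAAAAFFFFFFFFFFFF

Reading off run lengths: Y runs 4, 6, 8, 10; A runs 2, 3, 4, 5; F runs 4, 6, 8, 10 — each is linear in n, where the shown terms are n = 2, 3, 4, 5.
For the next term, n = 6, so the run lengths are 12, 6, 12.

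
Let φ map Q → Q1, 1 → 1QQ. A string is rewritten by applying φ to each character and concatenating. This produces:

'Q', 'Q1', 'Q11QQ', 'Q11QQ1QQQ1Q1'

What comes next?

Rewriting each symbol of Q11QQ1QQQ1Q1: Q→Q1, 1→1QQ, 1→1QQ, Q→Q1, Q→Q1, 1→1QQ, Q→Q1, Q→Q1, Q→Q1, 1→1QQ, Q→Q1, 1→1QQ, which concatenates to Q1 1QQ 1QQ Q1 Q1 1QQ Q1 Q1 Q1 1QQ Q1 1QQ.

Q11QQ1QQQ1Q11QQQ1Q1Q11QQQ11QQ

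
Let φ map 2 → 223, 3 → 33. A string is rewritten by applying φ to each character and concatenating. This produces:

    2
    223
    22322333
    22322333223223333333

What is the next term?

223223332232233333332232233322322333333333333333

Replace each of the 20 characters of 22322333223223333333 in place — 223 223 33 223 223 33 33 33 223 223 33 223 223 33 33 33 33 33 33 33 — and concatenate.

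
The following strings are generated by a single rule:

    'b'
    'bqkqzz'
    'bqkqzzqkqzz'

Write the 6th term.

Every step adds qkqzz to the end: s(k+1) = s(k)·qkqzz.
From bqkqzzqkqzz, 3 further steps: bqkqzzqkqzz → bqkqzzqkqzzqkqzz → bqkqzzqkqzzqkqzzqkqzz → (answer).

bqkqzzqkqzzqkqzzqkqzzqkqzz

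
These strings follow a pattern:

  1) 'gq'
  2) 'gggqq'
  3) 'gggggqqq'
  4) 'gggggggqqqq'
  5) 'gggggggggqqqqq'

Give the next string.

Reading off run lengths: g runs 1, 3, 5, 7, 9; q runs 1, 2, 3, 4, 5 — each is linear in n (n = 1, 2, …).
Setting n = 6 gives 11, 6 characters in each block.

gggggggggggqqqqqq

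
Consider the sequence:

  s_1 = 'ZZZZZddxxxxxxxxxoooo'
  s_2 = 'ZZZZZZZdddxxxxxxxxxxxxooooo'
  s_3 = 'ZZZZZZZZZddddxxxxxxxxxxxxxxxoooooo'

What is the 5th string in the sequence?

The n-th term is 2n+1 Z's then n d's then 3n+3 x's then n+2 o's, where the shown terms are n = 2, 3, 4.
Setting n = 6 gives 13, 6, 21, 8 characters in each block.

ZZZZZZZZZZZZZddddddxxxxxxxxxxxxxxxxxxxxxoooooooo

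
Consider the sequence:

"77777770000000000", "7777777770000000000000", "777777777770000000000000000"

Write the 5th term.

7777777777777770000000000000000000000

The n-th term is 2n+1 7's then 3n+1 0's, where the shown terms are n = 3, 4, 5.
At n = 7 the blocks have lengths 15, 22.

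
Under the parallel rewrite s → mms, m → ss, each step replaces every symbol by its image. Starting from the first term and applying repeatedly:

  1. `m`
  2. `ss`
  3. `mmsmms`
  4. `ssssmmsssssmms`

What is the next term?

mmsmmsmmsmmsssssmmsmmsmmsmmsmmsssssmms

φ(ssssmmsssssmms) expands symbol-by-symbol to mms mms mms mms ss ss mms mms mms mms mms ss ss mms; joining the 14 pieces gives the next term.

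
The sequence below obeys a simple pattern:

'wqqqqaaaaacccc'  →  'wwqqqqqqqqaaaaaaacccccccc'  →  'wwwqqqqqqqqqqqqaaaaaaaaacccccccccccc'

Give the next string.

Term n consists of n w's, followed by 4n q's, followed by 2n+3 a's, followed by 4n c's (n = 1, 2, …).
Setting n = 4 gives 4, 16, 11, 16 characters in each block.

wwwwqqqqqqqqqqqqqqqqaaaaaaaaaaacccccccccccccccc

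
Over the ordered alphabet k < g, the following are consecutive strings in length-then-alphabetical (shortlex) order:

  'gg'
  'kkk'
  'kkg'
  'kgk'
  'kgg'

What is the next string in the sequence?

gkk

The successor of kgg increments the rightmost position that isn't already g and resets every position after it to k.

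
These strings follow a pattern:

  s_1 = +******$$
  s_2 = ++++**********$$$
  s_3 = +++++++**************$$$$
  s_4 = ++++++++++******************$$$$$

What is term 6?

++++++++++++++++**************************$$$$$$$

Each string has the form +^{3n-2} *^{4n+2} $^{n+1} (n = 1, 2, …).
At n = 6 the blocks have lengths 16, 26, 7.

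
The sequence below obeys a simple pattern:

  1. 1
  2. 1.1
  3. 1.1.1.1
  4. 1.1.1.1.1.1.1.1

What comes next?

s(k+1) = s(k)·.·s(k) — each term doubles the last with '.' between the halves.
Doubling 1.1.1.1.1.1.1.1 with '.' between the halves:

1.1.1.1.1.1.1.1.1.1.1.1.1.1.1.1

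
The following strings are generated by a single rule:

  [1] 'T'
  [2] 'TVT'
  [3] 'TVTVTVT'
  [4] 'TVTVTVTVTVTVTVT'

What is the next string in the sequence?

TVTVTVTVTVTVTVTVTVTVTVTVTVTVTVT

Every step duplicates the string with 'V' between the halves.
One more doubling of TVTVTVTVTVTVTVT gives the answer.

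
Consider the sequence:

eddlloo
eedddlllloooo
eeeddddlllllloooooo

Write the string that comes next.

Term n consists of n e's, followed by n+1 d's, followed by 2n l's, followed by 2n o's (n = 1, 2, …).
For the next term, n = 4, so the run lengths are 4, 5, 8, 8.

eeeedddddlllllllloooooooo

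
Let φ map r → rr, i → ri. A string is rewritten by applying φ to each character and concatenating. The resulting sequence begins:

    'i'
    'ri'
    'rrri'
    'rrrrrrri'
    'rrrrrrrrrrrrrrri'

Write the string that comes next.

Rewriting the 16 symbols of rrrrrrrrrrrrrrri one by one yields rr rr rr rr rr rr rr rr rr rr rr rr rr rr rr ri; concatenated:

rrrrrrrrrrrrrrrrrrrrrrrrrrrrrrri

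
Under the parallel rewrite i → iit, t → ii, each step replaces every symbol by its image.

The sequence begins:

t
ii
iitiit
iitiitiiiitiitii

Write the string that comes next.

Applying the rule to each of the 16 symbols of iitiitiiiitiitii gives the pieces iit iit ii iit iit ii iit iit iit iit ii iit iit ii iit iit, which concatenate to the answer.

iitiitiiiitiitiiiitiitiitiitiiiitiitiiiitiit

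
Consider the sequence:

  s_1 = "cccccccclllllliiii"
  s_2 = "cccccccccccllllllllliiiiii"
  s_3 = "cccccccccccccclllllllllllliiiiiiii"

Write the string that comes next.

cccccccccccccccccllllllllllllllliiiiiiiiii

Reading off run lengths: c runs 8, 11, 14; l runs 6, 9, 12; i runs 4, 6, 8 — each is linear in n, where the shown terms are n = 2, 3, 4.
Setting n = 5 gives 17, 15, 10 characters in each block.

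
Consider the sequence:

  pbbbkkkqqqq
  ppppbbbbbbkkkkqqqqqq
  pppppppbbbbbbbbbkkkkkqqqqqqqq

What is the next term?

Reading off run lengths: p runs 1, 4, 7; b runs 3, 6, 9; k runs 3, 4, 5; q runs 4, 6, 8 — each is linear in n (n = 1, 2, …).
For the next term, n = 4, so the run lengths are 10, 12, 6, 10.

ppppppppppbbbbbbbbbbbbkkkkkkqqqqqqqqqq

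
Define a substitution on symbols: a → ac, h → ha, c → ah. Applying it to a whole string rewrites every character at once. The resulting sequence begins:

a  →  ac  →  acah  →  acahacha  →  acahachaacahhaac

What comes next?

Rewriting the 16 symbols of acahachaacahhaac one by one yields ac ah ac ha ac ah ha ac ac ah ac ha ha ac ac ah; concatenated:

acahachaacahhaacacahachahaacacah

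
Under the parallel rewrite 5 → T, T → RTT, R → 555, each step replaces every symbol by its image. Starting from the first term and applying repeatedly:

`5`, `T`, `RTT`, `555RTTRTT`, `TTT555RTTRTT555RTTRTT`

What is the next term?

Rewriting the 21 symbols of TTT555RTTRTT555RTTRTT one by one yields RTT RTT RTT T T T 555 RTT RTT 555 RTT RTT T T T 555 RTT RTT 555 RTT RTT; concatenated:

RTTRTTRTTTTT555RTTRTT555RTTRTTTTT555RTTRTT555RTTRTT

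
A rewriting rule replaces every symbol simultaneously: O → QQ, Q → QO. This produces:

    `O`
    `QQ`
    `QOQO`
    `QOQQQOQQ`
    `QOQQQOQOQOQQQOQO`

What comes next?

φ(QOQQQOQOQOQQQOQO) expands symbol-by-symbol to QO QQ QO QO QO QQ QO QQ QO QQ QO QO QO QQ QO QQ; joining the 16 pieces gives the next term.

QOQQQOQOQOQQQOQQQOQQQOQOQOQQQOQQ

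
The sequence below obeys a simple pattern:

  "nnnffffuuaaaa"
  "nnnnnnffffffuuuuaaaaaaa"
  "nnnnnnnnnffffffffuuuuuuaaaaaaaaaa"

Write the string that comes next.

nnnnnnnnnnnnffffffffffuuuuuuuuaaaaaaaaaaaaa

Reading off run lengths: n runs 3, 6, 9; f runs 4, 6, 8; u runs 2, 4, 6; a runs 4, 7, 10 — each is linear in n (n = 1, 2, …).
For the next term, n = 4, so the run lengths are 12, 10, 8, 13.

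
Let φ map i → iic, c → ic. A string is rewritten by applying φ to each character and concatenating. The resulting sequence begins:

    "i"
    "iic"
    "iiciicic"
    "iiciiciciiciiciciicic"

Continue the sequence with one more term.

Replace each of the 21 characters of iiciiciciiciiciciicic in place — iic iic ic iic iic ic iic ic iic iic ic iic iic ic iic ic iic iic ic iic ic — and concatenate.

iiciiciciiciiciciiciciiciiciciiciiciciiciciiciiciciicic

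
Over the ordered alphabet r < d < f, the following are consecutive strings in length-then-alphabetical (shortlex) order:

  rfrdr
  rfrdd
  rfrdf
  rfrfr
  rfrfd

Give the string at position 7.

rfdrr

Stepping forward 2 times from rfrfd: rfrfd → rfrff, then the target.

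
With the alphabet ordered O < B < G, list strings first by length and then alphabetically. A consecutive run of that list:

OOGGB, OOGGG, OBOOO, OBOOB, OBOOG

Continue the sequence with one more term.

Treat OBOOG as a base-3 numeral over the given alphabet and add one, carrying through any trailing G's.

OBOBO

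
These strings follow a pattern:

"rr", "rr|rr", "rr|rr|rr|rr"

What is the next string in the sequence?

Every step duplicates the string with '|' between the halves.
So the next term is two copies of rr|rr|rr|rr with '|' between the halves.

rr|rr|rr|rr|rr|rr|rr|rr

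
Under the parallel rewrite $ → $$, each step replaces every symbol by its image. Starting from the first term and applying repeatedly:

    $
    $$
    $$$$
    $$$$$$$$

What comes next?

$$$$$$$$$$$$$$$$

Rewriting each symbol of $$$$$$$$: $→$$, $→$$, $→$$, $→$$, $→$$, $→$$, $→$$, $→$$, which concatenates to $$ $$ $$ $$ $$ $$ $$ $$.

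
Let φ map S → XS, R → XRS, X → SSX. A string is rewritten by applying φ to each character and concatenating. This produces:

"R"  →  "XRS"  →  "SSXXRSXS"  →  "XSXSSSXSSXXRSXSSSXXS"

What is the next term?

φ(XSXSSSXSSXXRSXSSSXXS) expands symbol-by-symbol to SSX XS SSX XS XS XS SSX XS XS SSX SSX XRS XS SSX XS XS XS SSX SSX XS; joining the 20 pieces gives the next term.

SSXXSSSXXSXSXSSSXXSXSSSXSSXXRSXSSSXXSXSXSSSXSSXXS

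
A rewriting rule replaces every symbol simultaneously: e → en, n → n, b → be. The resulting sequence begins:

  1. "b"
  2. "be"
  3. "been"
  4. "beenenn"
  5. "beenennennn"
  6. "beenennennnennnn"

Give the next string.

Applying the rule to each of the 16 symbols of beenennennnennnn gives the pieces be en en n en n n en n n n en n n n n, which concatenate to the answer.

beenennennnennnnennnnn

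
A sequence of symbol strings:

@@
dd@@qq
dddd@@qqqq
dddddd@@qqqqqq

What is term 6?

Every step adds dd to the front and qq to the end of the previous string.
From dddddd@@qqqqqq, 2 further steps: dddddd@@qqqqqq → dddddddd@@qqqqqqqq → (answer).

dddddddddd@@qqqqqqqqqq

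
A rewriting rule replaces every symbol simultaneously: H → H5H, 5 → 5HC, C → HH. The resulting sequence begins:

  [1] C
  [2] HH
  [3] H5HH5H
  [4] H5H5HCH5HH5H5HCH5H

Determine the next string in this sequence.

φ(H5H5HCH5HH5H5HCH5H) expands symbol-by-symbol to H5H 5HC H5H 5HC H5H HH H5H 5HC H5H H5H 5HC H5H 5HC H5H HH H5H 5HC H5H; joining the 18 pieces gives the next term.

H5H5HCH5H5HCH5HHHH5H5HCH5HH5H5HCH5H5HCH5HHHH5H5HCH5H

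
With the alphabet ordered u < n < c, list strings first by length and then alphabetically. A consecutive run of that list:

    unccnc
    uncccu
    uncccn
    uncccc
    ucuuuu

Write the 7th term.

ucuuuc

Stepping forward 2 times from ucuuuu: ucuuuu → ucuuun, then the target.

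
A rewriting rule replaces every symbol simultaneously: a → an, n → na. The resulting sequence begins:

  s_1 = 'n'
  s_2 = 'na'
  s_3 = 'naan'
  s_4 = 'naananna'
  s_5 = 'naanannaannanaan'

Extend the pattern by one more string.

Rewriting the 16 symbols of naanannaannanaan one by one yields na an an na an na na an an na na an na an an na; concatenated:

naanannaannanaanannanaannaananna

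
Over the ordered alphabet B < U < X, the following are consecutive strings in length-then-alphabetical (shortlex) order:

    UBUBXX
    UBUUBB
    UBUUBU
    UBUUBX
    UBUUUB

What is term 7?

Stepping forward 2 times from UBUUUB: UBUUUB → UBUUUU, then the target.

UBUUUX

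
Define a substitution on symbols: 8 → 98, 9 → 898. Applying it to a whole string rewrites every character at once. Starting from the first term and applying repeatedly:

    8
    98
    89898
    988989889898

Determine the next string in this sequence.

89898988989889898988989889898

Expanding 988989889898: 9→898, 8→98, 8→98, 9→898, 8→98, 9→898, 8→98, 8→98, 9→898, 8→98, 9→898, 8→98. Concatenated: 898 98 98 898 98 898 98 98 898 98 898 98.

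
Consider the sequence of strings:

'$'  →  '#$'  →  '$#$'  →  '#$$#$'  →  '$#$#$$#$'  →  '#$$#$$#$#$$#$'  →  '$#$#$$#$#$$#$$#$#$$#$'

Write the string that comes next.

#$$#$$#$#$$#$$#$#$$#$#$$#$$#$#$$#$

Each term (from the third on) is the two preceding terms concatenated in order: term 3 = $·#$ = $#$.
Continuing: #$$#$$#$#$$#$ · $#$#$$#$#$$#$$#$#$$#$ gives term 8.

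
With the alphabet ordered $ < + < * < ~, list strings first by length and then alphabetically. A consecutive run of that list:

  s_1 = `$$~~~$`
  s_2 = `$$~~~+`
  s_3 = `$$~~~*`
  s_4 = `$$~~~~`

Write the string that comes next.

Treat $$~~~~ as a base-4 numeral over the given alphabet and add one, carrying through any trailing ~'s.

$+$$$$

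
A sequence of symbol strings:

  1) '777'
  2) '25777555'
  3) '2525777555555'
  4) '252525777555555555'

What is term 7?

252525252525777555555555555555555

Each term wraps the previous one in 25 on the left and 555 on the right.
From 252525777555555555, 3 further steps: 252525777555555555 → 25252525777555555555555 → 2525252525777555555555555555 → (answer).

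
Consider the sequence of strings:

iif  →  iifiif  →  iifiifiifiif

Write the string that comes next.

iifiifiifiifiifiifiifiif

s(k+1) = s(k)·s(k) — each term doubles the last.
One more doubling of iifiifiifiif gives the answer.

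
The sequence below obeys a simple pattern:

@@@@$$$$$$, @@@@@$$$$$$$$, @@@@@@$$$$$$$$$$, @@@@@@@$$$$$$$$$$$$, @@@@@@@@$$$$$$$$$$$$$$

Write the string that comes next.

Reading off run lengths: @ runs 4, 5, 6, 7, 8; $ runs 6, 8, 10, 12, 14 — each is linear in n, where the shown terms are n = 3, 4, 5, 6, 7.
At n = 8 the blocks have lengths 9, 16.

@@@@@@@@@$$$$$$$$$$$$$$$$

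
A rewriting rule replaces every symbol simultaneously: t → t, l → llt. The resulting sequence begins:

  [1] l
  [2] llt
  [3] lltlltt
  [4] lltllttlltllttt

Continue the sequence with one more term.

Applying the rule to each of the 15 symbols of lltllttlltllttt gives the pieces llt llt t llt llt t t llt llt t llt llt t t t, which concatenate to the answer.

lltllttlltlltttlltllttlltlltttt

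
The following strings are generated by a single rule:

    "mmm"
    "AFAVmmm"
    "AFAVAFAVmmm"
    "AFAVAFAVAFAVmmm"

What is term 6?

Each term is the previous one with AFAV prepended.
From AFAVAFAVAFAVmmm, 2 further steps: AFAVAFAVAFAVmmm → AFAVAFAVAFAVAFAVmmm → (answer).

AFAVAFAVAFAVAFAVAFAVmmm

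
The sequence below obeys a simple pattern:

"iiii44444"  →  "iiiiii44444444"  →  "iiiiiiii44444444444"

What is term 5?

Term n consists of 2n i's, followed by 3n-1 4's, where the shown terms are n = 2, 3, 4.
Setting n = 6 gives 12, 17 characters in each block.

iiiiiiiiiiii44444444444444444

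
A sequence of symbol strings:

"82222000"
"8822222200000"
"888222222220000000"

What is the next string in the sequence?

Each string has the form 8^{n-1} 2^{2n} 0^{2n-1}, where the shown terms are n = 2, 3, 4.
For the next term, n = 5, so the run lengths are 4, 10, 9.

88882222222222000000000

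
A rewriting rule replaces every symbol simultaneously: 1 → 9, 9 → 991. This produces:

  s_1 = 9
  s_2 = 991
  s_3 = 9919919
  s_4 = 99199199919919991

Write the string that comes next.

99199199919919991991991999199199919919919

Applying the rule to each of the 17 symbols of 99199199919919991 gives the pieces 991 991 9 991 991 9 991 991 991 9 991 991 9 991 991 991 9, which concatenate to the answer.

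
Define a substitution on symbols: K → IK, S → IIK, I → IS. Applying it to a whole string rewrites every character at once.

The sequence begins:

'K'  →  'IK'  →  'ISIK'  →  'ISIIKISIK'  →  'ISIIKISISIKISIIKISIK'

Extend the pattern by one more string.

ISIIKISISIKISIIKISIIKISIKISIIKISISIKISIIKISIK

φ(ISIIKISISIKISIIKISIK) expands symbol-by-symbol to IS IIK IS IS IK IS IIK IS IIK IS IK IS IIK IS IS IK IS IIK IS IK; joining the 20 pieces gives the next term.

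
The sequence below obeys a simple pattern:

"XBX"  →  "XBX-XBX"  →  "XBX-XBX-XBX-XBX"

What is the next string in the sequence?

XBX-XBX-XBX-XBX-XBX-XBX-XBX-XBX

Each string is two copies of the previous one joined by '-'.
So the next term is two copies of XBX-XBX-XBX-XBX with '-' between the halves.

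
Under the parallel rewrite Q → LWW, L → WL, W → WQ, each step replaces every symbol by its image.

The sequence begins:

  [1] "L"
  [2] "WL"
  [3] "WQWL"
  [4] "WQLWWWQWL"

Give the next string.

Rewriting each symbol of WQLWWWQWL: W→WQ, Q→LWW, L→WL, W→WQ, W→WQ, W→WQ, Q→LWW, W→WQ, L→WL, which concatenates to WQ LWW WL WQ WQ WQ LWW WQ WL.

WQLWWWLWQWQWQLWWWQWL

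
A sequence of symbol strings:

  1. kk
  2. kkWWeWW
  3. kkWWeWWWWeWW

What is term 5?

kkWWeWWWWeWWWWeWWWWeWW

The strings grow by a fixed suffix WWeWW each time.
From kkWWeWWWWeWW, 2 further steps: kkWWeWWWWeWW → kkWWeWWWWeWWWWeWW → (answer).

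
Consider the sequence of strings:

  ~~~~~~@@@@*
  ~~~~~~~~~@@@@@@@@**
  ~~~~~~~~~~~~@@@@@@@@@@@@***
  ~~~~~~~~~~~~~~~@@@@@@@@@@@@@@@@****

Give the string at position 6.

The n-th term is 3n+3 ~'s then 4n @'s then n *'s (n = 1, 2, …).
For term 6, n = 6, so the run lengths are 21, 24, 6.

~~~~~~~~~~~~~~~~~~~~~@@@@@@@@@@@@@@@@@@@@@@@@******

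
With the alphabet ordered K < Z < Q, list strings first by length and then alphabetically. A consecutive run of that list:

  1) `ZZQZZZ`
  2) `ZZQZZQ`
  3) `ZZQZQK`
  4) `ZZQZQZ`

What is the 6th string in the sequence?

ZZQQKK

Stepping forward 2 times from ZZQZQZ: ZZQZQZ → ZZQZQQ, then the target.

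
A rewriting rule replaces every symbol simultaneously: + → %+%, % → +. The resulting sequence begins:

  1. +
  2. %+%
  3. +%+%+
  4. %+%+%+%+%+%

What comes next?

Expanding %+%+%+%+%+%: %→+, +→%+%, %→+, +→%+%, %→+, +→%+%, %→+, +→%+%, %→+, +→%+%, %→+. Concatenated: + %+% + %+% + %+% + %+% + %+% +.

+%+%+%+%+%+%+%+%+%+%+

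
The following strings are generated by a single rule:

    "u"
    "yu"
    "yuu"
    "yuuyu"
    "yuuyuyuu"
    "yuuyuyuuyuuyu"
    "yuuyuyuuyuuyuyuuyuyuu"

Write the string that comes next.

From term 3 onward, concatenate the last term with the second-to-last: yu·u = yuu, yuu·yu = yuuyu, …
So term 8 is yuuyuyuuyuuyuyuuyuyuu·yuuyuyuuyuuyu.

yuuyuyuuyuuyuyuuyuyuuyuuyuyuuyuuyu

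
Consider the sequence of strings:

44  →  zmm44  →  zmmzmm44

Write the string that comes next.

zmmzmmzmm44

Each term is the previous one with zmm prepended.
One more step from zmmzmm44 gives the answer.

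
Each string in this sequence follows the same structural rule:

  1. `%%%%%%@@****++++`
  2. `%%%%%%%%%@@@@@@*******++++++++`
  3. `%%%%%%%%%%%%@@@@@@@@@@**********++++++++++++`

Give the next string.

The n-th term is 3n+3 %'s then 4n-2 @'s then 3n+1 *'s then 4n +'s (n = 1, 2, …).
Setting n = 4 gives 15, 14, 13, 16 characters in each block.

%%%%%%%%%%%%%%%@@@@@@@@@@@@@@*************++++++++++++++++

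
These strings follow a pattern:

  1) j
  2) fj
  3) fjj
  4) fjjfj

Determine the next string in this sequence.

fjjfjfjj

This is a Fibonacci-style word recurrence s(k) = s(k−1)·s(k−2): e.g. fj·j = fjj.
So term 5 is fjjfj·fjj.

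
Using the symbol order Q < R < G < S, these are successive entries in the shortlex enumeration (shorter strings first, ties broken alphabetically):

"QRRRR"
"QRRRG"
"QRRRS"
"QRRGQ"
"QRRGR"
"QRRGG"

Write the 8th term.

QRRSQ

Stepping forward 2 times from QRRGG: QRRGG → QRRGS, then the target.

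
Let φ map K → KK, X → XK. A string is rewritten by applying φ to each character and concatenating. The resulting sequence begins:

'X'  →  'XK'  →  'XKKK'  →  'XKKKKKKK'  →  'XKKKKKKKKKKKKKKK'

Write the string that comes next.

Rewriting the 16 symbols of XKKKKKKKKKKKKKKK one by one yields XK KK KK KK KK KK KK KK KK KK KK KK KK KK KK KK; concatenated:

XKKKKKKKKKKKKKKKKKKKKKKKKKKKKKKK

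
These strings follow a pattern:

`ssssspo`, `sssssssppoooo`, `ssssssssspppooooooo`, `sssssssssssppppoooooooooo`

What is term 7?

ssssssssssssssssspppppppooooooooooooooooooo

Reading off run lengths: s runs 5, 7, 9, 11; p runs 1, 2, 3, 4; o runs 1, 4, 7, 10 — each is linear in n (n = 1, 2, …).
Setting n = 7 gives 17, 7, 19 characters in each block.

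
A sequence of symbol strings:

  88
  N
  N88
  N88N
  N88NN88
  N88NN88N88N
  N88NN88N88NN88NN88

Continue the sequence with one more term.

N88NN88N88NN88NN88N88NN88N88N

From term 3 onward, concatenate the last term with the second-to-last: N·88 = N88, N88·N = N88N, …
The next term joins N88NN88N88NN88NN88 and N88NN88N88N.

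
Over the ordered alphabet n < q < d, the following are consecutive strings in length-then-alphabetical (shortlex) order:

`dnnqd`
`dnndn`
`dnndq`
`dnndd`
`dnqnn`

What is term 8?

Stepping forward 3 times from dnqnn: dnqnn → dnqnq → dnqnd, then the target.

dnqqn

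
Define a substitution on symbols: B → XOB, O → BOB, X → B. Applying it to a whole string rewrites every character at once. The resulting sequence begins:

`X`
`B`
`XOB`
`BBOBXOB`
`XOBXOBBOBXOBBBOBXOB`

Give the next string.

Applying the rule to each of the 19 symbols of XOBXOBBOBXOBBBOBXOB gives the pieces B BOB XOB B BOB XOB XOB BOB XOB B BOB XOB XOB XOB BOB XOB B BOB XOB, which concatenate to the answer.

BBOBXOBBBOBXOBXOBBOBXOBBBOBXOBXOBXOBBOBXOBBBOBXOB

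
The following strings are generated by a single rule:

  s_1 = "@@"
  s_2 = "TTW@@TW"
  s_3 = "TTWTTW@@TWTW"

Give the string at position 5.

TTWTTWTTWTTW@@TWTWTWTW

Every step adds TTW to the front and TW to the end of the previous string.
From TTWTTW@@TWTW, 2 further steps: TTWTTW@@TWTW → TTWTTWTTW@@TWTWTW → (answer).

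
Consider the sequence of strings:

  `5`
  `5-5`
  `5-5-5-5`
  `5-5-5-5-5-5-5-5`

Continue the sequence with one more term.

s(k+1) = s(k)·-·s(k) — each term doubles the last with '-' between the halves.
One more doubling of 5-5-5-5-5-5-5-5 gives the answer.

5-5-5-5-5-5-5-5-5-5-5-5-5-5-5-5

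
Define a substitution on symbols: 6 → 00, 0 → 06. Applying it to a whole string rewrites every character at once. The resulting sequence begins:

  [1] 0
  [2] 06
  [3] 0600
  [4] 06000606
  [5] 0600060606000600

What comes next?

06000606060006000600060606000606

Applying the rule to each of the 16 symbols of 0600060606000600 gives the pieces 06 00 06 06 06 00 06 00 06 00 06 06 06 00 06 06, which concatenate to the answer.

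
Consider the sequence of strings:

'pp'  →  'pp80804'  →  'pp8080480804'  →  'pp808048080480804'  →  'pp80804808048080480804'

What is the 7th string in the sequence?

pp808048080480804808048080480804

The strings grow by a fixed suffix 80804 each time.
From pp80804808048080480804, 2 further steps: pp80804808048080480804 → pp8080480804808048080480804 → (answer).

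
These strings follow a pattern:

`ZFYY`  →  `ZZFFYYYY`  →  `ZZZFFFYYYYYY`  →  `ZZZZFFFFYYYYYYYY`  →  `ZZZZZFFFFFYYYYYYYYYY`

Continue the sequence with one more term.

ZZZZZZFFFFFFYYYYYYYYYYYY

The n-th term is n Z's then n F's then 2n Y's (n = 1, 2, …).
At n = 6 the blocks have lengths 6, 6, 12.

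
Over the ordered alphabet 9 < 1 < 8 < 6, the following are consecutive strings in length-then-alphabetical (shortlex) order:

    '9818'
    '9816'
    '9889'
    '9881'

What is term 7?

Stepping forward 3 times from 9881: 9881 → 9888 → 9886, then the target.

9869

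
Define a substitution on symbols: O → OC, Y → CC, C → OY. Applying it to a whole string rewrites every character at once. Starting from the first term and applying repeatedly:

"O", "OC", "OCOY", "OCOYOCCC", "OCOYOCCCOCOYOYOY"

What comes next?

Applying the rule to each of the 16 symbols of OCOYOCCCOCOYOYOY gives the pieces OC OY OC CC OC OY OY OY OC OY OC CC OC CC OC CC, which concatenate to the answer.

OCOYOCCCOCOYOYOYOCOYOCCCOCCCOCCC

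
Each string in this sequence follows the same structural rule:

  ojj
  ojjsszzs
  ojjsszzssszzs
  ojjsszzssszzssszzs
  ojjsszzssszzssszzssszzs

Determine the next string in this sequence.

The strings grow by a fixed suffix sszzs each time.
Applying this once more to ojjsszzssszzssszzssszzs:

ojjsszzssszzssszzssszzssszzs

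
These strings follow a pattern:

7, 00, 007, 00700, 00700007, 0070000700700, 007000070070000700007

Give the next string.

0070000700700007000070070000700700

This is a Fibonacci-style word recurrence s(k) = s(k−1)·s(k−2): e.g. 00·7 = 007.
So term 8 is 007000070070000700007·0070000700700.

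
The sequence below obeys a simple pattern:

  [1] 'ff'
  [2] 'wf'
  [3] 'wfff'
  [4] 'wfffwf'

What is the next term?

Each term (from the third on) is the previous term followed by the one before it: term 3 = wf·ff = wfff.
Continuing: wfffwf · wfff gives term 5.

wfffwfwfff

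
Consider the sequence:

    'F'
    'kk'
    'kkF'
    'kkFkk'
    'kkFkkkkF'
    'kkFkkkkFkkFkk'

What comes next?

kkFkkkkFkkFkkkkFkkkkF

From term 3 onward, concatenate the last term with the second-to-last: kk·F = kkF, kkF·kk = kkFkk, …
So term 7 is kkFkkkkFkkFkk·kkFkkkkF.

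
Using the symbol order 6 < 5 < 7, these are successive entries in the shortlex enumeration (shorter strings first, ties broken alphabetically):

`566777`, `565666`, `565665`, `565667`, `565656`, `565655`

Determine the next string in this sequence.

565657

The successor of 565655 increments the rightmost position that isn't already 7 and resets every position after it to 6.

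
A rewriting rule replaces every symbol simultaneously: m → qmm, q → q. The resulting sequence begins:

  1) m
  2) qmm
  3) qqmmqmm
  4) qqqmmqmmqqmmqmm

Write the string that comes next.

Rewriting the 15 symbols of qqqmmqmmqqmmqmm one by one yields q q q qmm qmm q qmm qmm q q qmm qmm q qmm qmm; concatenated:

qqqqmmqmmqqmmqmmqqqmmqmmqqmmqmm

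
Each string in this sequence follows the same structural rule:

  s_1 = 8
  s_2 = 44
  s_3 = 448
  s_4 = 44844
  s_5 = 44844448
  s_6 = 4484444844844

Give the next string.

From term 3 onward, concatenate the last term with the second-to-last: 44·8 = 448, 448·44 = 44844, …
The next term joins 4484444844844 and 44844448.

448444484484444844448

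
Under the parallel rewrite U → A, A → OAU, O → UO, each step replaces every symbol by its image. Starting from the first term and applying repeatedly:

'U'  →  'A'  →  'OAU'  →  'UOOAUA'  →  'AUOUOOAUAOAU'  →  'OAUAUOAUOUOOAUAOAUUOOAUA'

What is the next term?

Replace each of the 24 characters of OAUAUOAUOUOOAUAOAUUOOAUA in place — UO OAU A OAU A UO OAU A UO A UO UO OAU A OAU UO OAU A A UO UO OAU A OAU — and concatenate.

UOOAUAOAUAUOOAUAUOAUOUOOAUAOAUUOOAUAAUOUOOAUAOAU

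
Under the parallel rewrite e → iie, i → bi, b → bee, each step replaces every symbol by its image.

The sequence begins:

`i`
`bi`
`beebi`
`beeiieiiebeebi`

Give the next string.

beeiieiiebibiiiebibiiiebeeiieiiebeebi

Replace each of the 14 characters of beeiieiiebeebi in place — bee iie iie bi bi iie bi bi iie bee iie iie bee bi — and concatenate.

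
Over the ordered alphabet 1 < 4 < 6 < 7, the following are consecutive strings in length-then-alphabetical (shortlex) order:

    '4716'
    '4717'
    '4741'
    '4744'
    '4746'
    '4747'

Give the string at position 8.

Stepping forward 2 times from 4747: 4747 → 4761, then the target.

4764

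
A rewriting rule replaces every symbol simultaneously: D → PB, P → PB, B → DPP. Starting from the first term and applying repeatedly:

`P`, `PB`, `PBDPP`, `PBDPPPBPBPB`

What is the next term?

PBDPPPBPBPBPBDPPPBDPPPBDPP

Rewriting each symbol of PBDPPPBPBPB: P→PB, B→DPP, D→PB, P→PB, P→PB, P→PB, B→DPP, P→PB, B→DPP, P→PB, B→DPP, which concatenates to PB DPP PB PB PB PB DPP PB DPP PB DPP.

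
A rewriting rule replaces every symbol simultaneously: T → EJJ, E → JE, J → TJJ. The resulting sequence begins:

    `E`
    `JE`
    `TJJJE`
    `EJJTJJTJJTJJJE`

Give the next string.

Rewriting the 14 symbols of EJJTJJTJJTJJJE one by one yields JE TJJ TJJ EJJ TJJ TJJ EJJ TJJ TJJ EJJ TJJ TJJ TJJ JE; concatenated:

JETJJTJJEJJTJJTJJEJJTJJTJJEJJTJJTJJTJJJE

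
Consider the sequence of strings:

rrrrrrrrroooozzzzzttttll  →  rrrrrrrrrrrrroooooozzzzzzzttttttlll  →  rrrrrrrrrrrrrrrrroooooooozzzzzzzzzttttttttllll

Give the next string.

Reading off run lengths: r runs 9, 13, 17; o runs 4, 6, 8; z runs 5, 7, 9; t runs 4, 6, 8; l runs 2, 3, 4 — each is linear in n, where the shown terms are n = 2, 3, 4.
At n = 5 the blocks have lengths 21, 10, 11, 10, 5.

rrrrrrrrrrrrrrrrrrrrroooooooooozzzzzzzzzzzttttttttttlllll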